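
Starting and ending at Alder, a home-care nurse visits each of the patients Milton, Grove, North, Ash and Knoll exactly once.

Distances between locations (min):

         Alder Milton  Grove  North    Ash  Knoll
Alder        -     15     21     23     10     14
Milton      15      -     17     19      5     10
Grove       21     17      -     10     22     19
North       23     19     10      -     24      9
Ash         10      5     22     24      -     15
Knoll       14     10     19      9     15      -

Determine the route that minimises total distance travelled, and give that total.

65 min — the shortest possible round trip.

There are 60 distinct closed tours to check (reversals are equivalent).
Alder - Milton - Grove - North - Ash - Knoll - Alder: 15+17+10+24+15+14 = 95
Alder - Milton - Grove - North - Knoll - Ash - Alder: 15+17+10+9+15+10 = 76
Alder - Milton - Grove - Ash - North - Knoll - Alder: 15+17+22+24+9+14 = 101
Alder - Milton - Grove - Ash - Knoll - North - Alder: 15+17+22+15+9+23 = 101
Alder - Milton - Grove - Knoll - North - Ash - Alder: 15+17+19+9+24+10 = 94
Alder - Milton - Grove - Knoll - Ash - North - Alder: 15+17+19+15+24+23 = 113
Alder - Milton - North - Grove - Ash - Knoll - Alder: 15+19+10+22+15+14 = 95
Alder - Milton - North - Grove - Knoll - Ash - Alder: 15+19+10+19+15+10 = 88
Alder - Milton - North - Ash - Grove - Knoll - Alder: 15+19+24+22+19+14 = 113
Alder - Milton - North - Ash - Knoll - Grove - Alder: 15+19+24+15+19+21 = 113
Alder - Milton - North - Knoll - Grove - Ash - Alder: 15+19+9+19+22+10 = 94
Alder - Milton - North - Knoll - Ash - Grove - Alder: 15+19+9+15+22+21 = 101
Alder - Milton - Ash - Grove - North - Knoll - Alder: 15+5+22+10+9+14 = 75
Alder - Milton - Ash - Grove - Knoll - North - Alder: 15+5+22+19+9+23 = 93
… (46 more)
Alder - Grove - North - Knoll - Milton - Ash - Alder: 21+10+9+10+5+10 = 65  ← best
The minimum is 65.
One optimal route: Alder → Grove → North → Knoll → Milton → Ash → Alder (or its reverse).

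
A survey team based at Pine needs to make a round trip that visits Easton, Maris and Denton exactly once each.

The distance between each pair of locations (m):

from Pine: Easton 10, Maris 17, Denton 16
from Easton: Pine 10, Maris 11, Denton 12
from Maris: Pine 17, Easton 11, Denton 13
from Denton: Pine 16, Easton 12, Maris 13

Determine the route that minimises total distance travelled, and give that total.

Shortest round trip = 50 m.

Pine - Easton - Maris - Denton - Pine: 10+11+13+16 = 50
Pine - Easton - Denton - Maris - Pine: 10+12+13+17 = 52
Pine - Maris - Easton - Denton - Pine: 17+11+12+16 = 56
The minimum is 50.
One optimal route: Pine → Easton → Maris → Denton → Pine (or its reverse).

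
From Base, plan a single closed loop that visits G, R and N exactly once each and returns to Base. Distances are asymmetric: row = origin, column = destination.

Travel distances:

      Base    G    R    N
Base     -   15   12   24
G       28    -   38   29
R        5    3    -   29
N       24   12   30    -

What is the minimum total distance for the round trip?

Minimum total distance: 68.

Base - G - R - N - Base: 15+38+29+24 = 106
Base - G - N - R - Base: 15+29+30+5 = 79
Base - R - G - N - Base: 12+3+29+24 = 68
Base - R - N - G - Base: 12+29+12+28 = 81
Base - N - G - R - Base: 24+12+38+5 = 79
Base - N - R - G - Base: 24+30+3+28 = 85
The minimum is 68.
One optimal route: Base → R → G → N → Base.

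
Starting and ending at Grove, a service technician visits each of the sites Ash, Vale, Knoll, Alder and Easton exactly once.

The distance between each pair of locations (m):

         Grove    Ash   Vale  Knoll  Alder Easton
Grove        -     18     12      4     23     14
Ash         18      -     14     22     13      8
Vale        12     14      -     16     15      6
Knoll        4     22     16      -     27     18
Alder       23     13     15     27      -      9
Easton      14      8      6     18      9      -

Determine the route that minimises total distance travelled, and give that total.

66 m — the shortest possible round trip.

There are 60 distinct closed tours to check (reversals are equivalent).
Grove→Ash→Vale→Knoll→Alder→Easton→Grove: 18+14+16+27+9+14 = 98
Grove→Ash→Vale→Knoll→Easton→Alder→Grove: 18+14+16+18+9+23 = 98
Grove→Ash→Vale→Alder→Knoll→Easton→Grove: 18+14+15+27+18+14 = 106
Grove→Ash→Vale→Alder→Easton→Knoll→Grove: 18+14+15+9+18+4 = 78
Grove→Ash→Vale→Easton→Knoll→Alder→Grove: 18+14+6+18+27+23 = 106
Grove→Ash→Vale→Easton→Alder→Knoll→Grove: 18+14+6+9+27+4 = 78
Grove→Ash→Knoll→Vale→Alder→Easton→Grove: 18+22+16+15+9+14 = 94
Grove→Ash→Knoll→Vale→Easton→Alder→Grove: 18+22+16+6+9+23 = 94
Grove→Ash→Knoll→Alder→Vale→Easton→Grove: 18+22+27+15+6+14 = 102
Grove→Ash→Knoll→Alder→Easton→Vale→Grove: 18+22+27+9+6+12 = 94
Grove→Ash→Knoll→Easton→Vale→Alder→Grove: 18+22+18+6+15+23 = 102
Grove→Ash→Knoll→Easton→Alder→Vale→Grove: 18+22+18+9+15+12 = 94
Grove→Ash→Alder→Vale→Knoll→Easton→Grove: 18+13+15+16+18+14 = 94
Grove→Ash→Alder→Vale→Easton→Knoll→Grove: 18+13+15+6+18+4 = 74
… (46 more)
Grove→Ash→Alder→Easton→Vale→Knoll→Grove: 18+13+9+6+16+4 = 66  ← best
The minimum is 66.
One optimal route: Grove → Ash → Alder → Easton → Vale → Knoll → Grove (or its reverse).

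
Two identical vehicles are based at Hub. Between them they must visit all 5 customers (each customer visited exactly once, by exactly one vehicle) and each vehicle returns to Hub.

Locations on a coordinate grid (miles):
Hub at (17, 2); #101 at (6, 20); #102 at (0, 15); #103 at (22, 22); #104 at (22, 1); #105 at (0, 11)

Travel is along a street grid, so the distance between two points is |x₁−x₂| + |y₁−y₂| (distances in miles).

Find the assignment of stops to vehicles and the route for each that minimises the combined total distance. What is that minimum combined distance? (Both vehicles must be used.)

There are 2^4 − 1 = 15 ways to divide the 5 stops into two non-empty groups. For each, the best each vehicle can do is its own shortest tour through its group:
  {#101} + {#102, #103, #104, #105}: 58 + 86 = 144
  {#102} + {#101, #103, #104, #105}: 60 + 86 = 146
  {#101, #102} + {#103, #104, #105}: 70 + 86 = 156
  {#103} + {#101, #102, #104, #105}: 50 + 82 = 132
  {#101, #103} + {#102, #104, #105}: 72 + 72 = 144
  {#102, #103} + {#101, #104, #105}: 84 + 82 = 166
  … (15 splits in total)
  {#104} + {#101, #102, #103, #105}: 12 + 84 = 96  ← best
Best: vehicle 1 Hub → #104 → Hub = 12; vehicle 2 Hub → #103 → #101 → #102 → #105 → Hub = 84; combined 96.

96 miles — the smallest possible combined total.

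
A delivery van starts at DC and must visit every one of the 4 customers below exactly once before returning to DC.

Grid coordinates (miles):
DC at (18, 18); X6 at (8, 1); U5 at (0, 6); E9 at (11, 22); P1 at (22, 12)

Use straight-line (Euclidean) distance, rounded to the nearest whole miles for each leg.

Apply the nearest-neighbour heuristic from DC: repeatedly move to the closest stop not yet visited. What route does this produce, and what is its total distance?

Total distance 70 miles via the nearest-neighbour route DC → P1 → E9 → U5 → X6 → DC.

At DC the remaining stops are P1 7, E9 8, X6 20, U5 22; go to P1.
At P1 the remaining stops are E9 15, X6 18, U5 23; go to E9.
At E9 the remaining stops are U5 19, X6 21; go to U5.
At U5 the remaining stops are X6 9; go to X6.
Return X6→DC: 20.
Total = 7 + 15 + 19 + 9 + 20 = 70.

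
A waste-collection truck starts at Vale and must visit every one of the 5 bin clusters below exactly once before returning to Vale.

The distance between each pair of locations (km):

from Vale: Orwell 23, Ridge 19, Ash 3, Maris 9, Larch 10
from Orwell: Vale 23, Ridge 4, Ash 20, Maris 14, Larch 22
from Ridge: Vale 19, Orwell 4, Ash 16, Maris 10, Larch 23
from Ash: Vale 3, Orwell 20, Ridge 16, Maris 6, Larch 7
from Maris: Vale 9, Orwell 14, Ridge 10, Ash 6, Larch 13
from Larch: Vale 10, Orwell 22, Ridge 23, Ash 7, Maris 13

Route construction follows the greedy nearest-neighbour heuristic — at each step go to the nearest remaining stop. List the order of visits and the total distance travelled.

Total distance 55 km via the nearest-neighbour route Vale → Ash → Maris → Ridge → Orwell → Larch → Vale.

From Vale: distances to unvisited — Ash=3, Maris=9, Larch=10, Ridge=19, Orwell=23. Nearest is Ash (3).
From Ash: distances to unvisited — Maris=6, Larch=7, Ridge=16, Orwell=20. Nearest is Maris (6).
From Maris: distances to unvisited — Ridge=10, Larch=13, Orwell=14. Nearest is Ridge (10).
From Ridge: distances to unvisited — Orwell=4, Larch=23. Nearest is Orwell (4).
From Orwell: distances to unvisited — Larch=22. Nearest is Larch (22).
Return Larch→Vale: 10.
Total = 3 + 6 + 10 + 4 + 22 + 10 = 55.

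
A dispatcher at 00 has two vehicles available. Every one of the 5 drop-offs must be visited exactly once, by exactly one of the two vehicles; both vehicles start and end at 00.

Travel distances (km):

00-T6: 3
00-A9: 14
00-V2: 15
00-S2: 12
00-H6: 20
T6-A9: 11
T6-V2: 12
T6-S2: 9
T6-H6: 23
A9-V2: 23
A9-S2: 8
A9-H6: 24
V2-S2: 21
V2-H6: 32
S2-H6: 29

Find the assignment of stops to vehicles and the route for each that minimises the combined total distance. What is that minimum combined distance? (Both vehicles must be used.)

Check every non-empty split of the stops between the two vehicles; for each half take its own optimal tour:
  {T6} + {A9, V2, S2, H6}: 6 + 88 = 94
  {A9} + {T6, V2, S2, H6}: 28 + 85 = 113
  {T6, A9} + {V2, S2, H6}: 28 + 85 = 113
  {V2} + {T6, A9, S2, H6}: 30 + 64 = 94
  {T6, V2} + {A9, S2, H6}: 30 + 64 = 94
  {A9, V2} + {T6, S2, H6}: 52 + 61 = 113
  … (15 splits in total)
Best: vehicle 1 00 → T6 → 00 = 6; vehicle 2 00 → V2 → S2 → A9 → H6 → 00 = 88; combined 94.

94 km — the smallest possible combined total.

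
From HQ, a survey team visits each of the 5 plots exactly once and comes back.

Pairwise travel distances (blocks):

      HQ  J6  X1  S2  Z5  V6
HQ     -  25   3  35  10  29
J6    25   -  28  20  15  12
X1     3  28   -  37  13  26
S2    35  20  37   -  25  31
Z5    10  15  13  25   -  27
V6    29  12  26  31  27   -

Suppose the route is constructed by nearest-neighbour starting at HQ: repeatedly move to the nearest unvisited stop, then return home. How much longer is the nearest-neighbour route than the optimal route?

From HQ: X1=3, Z5=10, J6=25, V6=29, S2=35 → choose X1 (3).
From X1: Z5=13, V6=26, J6=28, S2=37 → choose Z5 (13).
From Z5: J6=15, S2=25, V6=27 → choose J6 (15).
From J6: V6=12, S2=20 → choose V6 (12).
From V6: S2=31 → choose S2 (31).
NN route HQ → X1 → Z5 → J6 → V6 → S2 → HQ costs 109.
Optimal: HQ → X1 → V6 → J6 → S2 → Z5 → HQ costs 96 (by enumerating all 60 distinct tours).
Excess = 109 − 96 = 13.

13 blocks longer than the optimal tour.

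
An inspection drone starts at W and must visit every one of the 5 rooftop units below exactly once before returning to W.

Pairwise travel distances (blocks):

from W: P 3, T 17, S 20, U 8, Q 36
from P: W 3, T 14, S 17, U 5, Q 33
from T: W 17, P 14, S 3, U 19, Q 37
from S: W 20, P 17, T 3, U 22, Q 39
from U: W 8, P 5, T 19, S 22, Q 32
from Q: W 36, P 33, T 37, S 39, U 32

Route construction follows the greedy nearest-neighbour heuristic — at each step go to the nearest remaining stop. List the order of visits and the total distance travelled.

Nearest-neighbour total = 105 blocks; route W → P → U → T → S → Q → W.

At W the remaining stops are P 3, U 8, T 17, S 20, Q 36; go to P.
At P the remaining stops are U 5, T 14, S 17, Q 33; go to U.
At U the remaining stops are T 19, S 22, Q 32; go to T.
At T the remaining stops are S 3, Q 37; go to S.
At S the remaining stops are Q 39; go to Q.
Return Q→W: 36.
Total = 3 + 5 + 19 + 3 + 39 + 36 = 105.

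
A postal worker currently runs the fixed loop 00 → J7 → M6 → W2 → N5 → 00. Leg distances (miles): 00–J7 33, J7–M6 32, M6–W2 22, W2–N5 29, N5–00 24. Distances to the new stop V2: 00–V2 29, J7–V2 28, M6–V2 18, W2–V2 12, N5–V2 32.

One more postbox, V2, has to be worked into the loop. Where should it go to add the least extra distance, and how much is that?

Insertion cost between consecutive stops i–j is d(i,V2) + d(V2,j) − d(i,j):
  between 00 and J7: 29 + 28 − 33 = 24
  between J7 and M6: 28 + 18 − 32 = 14
  between M6 and W2: 18 + 12 − 22 = 8
  between W2 and N5: 12 + 32 − 29 = 15
  between N5 and 00: 32 + 29 − 24 = 37
Cheapest insertion is between M6 and W2, adding 8.
New total = 140 + 8 = 148.

Minimum extra distance: 8 miles, inserting V2 between M6 and W2.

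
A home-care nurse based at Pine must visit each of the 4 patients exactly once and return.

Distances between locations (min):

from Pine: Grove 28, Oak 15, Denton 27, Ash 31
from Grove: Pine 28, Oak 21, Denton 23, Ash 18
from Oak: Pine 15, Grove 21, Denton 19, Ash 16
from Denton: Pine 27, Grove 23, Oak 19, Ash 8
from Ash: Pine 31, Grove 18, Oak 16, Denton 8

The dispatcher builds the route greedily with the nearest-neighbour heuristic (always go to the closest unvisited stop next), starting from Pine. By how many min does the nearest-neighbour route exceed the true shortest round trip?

Pine: Oak=15, Denton=27, Grove=28, Ash=31 ⇒ Oak
Oak: Ash=16, Denton=19, Grove=21 ⇒ Ash
Ash: Denton=8, Grove=18 ⇒ Denton
Denton: Grove=23 ⇒ Grove
NN route Pine → Oak → Ash → Denton → Grove → Pine costs 90.
Optimal: Pine → Grove → Ash → Denton → Oak → Pine costs 88 (by enumerating all 12 distinct tours).
Excess = 90 − 88 = 2.

2 min longer than the optimal tour.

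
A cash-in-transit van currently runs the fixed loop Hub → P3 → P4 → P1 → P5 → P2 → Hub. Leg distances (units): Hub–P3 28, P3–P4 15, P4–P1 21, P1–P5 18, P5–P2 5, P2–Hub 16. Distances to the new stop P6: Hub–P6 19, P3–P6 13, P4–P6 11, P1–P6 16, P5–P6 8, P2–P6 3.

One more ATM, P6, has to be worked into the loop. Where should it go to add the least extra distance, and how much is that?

+4 — insert P6 between Hub and P3.

Insertion cost between consecutive stops i–j is d(i,P6) + d(P6,j) − d(i,j):
  between Hub and P3: 19 + 13 − 28 = 4
  between P3 and P4: 13 + 11 − 15 = 9
  between P4 and P1: 11 + 16 − 21 = 6
  between P1 and P5: 16 + 8 − 18 = 6
  between P5 and P2: 8 + 3 − 5 = 6
  between P2 and Hub: 3 + 19 − 16 = 6
Cheapest insertion is between Hub and P3, adding 4.
New total = 103 + 4 = 107.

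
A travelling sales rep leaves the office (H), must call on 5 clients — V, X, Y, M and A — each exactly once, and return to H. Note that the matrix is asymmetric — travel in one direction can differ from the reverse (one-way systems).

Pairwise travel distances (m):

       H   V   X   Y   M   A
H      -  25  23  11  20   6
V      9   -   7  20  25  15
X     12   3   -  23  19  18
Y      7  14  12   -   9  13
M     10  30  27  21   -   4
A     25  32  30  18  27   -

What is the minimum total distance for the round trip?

H → V → X → Y → M → A → H: 25+7+23+9+4+25 = 93
H → V → X → Y → A → M → H: 25+7+23+13+27+10 = 105
H → V → X → M → Y → A → H: 25+7+19+21+13+25 = 110
H → V → X → M → A → Y → H: 25+7+19+4+18+7 = 80
H → V → X → A → Y → M → H: 25+7+18+18+9+10 = 87
H → V → X → A → M → Y → H: 25+7+18+27+21+7 = 105
H → V → Y → X → M → A → H: 25+20+12+19+4+25 = 105
H → V → Y → X → A → M → H: 25+20+12+18+27+10 = 112
H → V → Y → M → X → A → H: 25+20+9+27+18+25 = 124
H → V → Y → M → A → X → H: 25+20+9+4+30+12 = 100
H → V → Y → A → X → M → H: 25+20+13+30+19+10 = 117
H → V → Y → A → M → X → H: 25+20+13+27+27+12 = 124
H → V → M → X → Y → A → H: 25+25+27+23+13+25 = 138
H → V → M → X → A → Y → H: 25+25+27+18+18+7 = 120
… (106 more)
H → Y → M → A → X → V → H: 11+9+4+30+3+9 = 66  ← best
The minimum is 66.
One optimal route: H → Y → M → A → X → V → H.

66 m — the shortest possible round trip.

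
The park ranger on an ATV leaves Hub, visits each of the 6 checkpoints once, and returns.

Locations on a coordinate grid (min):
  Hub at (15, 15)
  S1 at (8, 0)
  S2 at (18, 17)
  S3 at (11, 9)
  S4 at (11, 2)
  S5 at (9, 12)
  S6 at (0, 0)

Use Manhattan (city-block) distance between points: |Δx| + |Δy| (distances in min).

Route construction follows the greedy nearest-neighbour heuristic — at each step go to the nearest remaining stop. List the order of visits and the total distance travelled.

Hub → [S2:5 / S5:9 / S3:10 / S4:17 / S1:22 / S6:30] → S2 (5)
S2 → [S5:14 / S3:15 / S4:22 / S1:27 / S6:35] → S5 (14)
S5 → [S3:5 / S4:12 / S1:13 / S6:21] → S3 (5)
S3 → [S4:7 / S1:12 / S6:20] → S4 (7)
S4 → [S1:5 / S6:13] → S1 (5)
S1 → [S6:8] → S6 (8)
Return S6→Hub: 30.
Total = 5 + 14 + 5 + 7 + 5 + 8 + 30 = 74.

Nearest-neighbour total = 74 min; route Hub → S2 → S5 → S3 → S4 → S1 → S6 → Hub.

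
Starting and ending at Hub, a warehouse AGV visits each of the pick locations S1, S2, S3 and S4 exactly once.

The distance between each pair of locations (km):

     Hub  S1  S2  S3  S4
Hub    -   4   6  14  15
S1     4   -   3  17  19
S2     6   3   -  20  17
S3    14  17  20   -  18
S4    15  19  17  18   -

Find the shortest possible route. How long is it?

With 4 stops there are 4!/2 = 12 distinct round trips (a route and its reverse cost the same).
Hub - S1 - S2 - S3 - S4 - Hub: 4+3+20+18+15 = 60
Hub - S1 - S2 - S4 - S3 - Hub: 4+3+17+18+14 = 56
Hub - S1 - S3 - S2 - S4 - Hub: 4+17+20+17+15 = 73
Hub - S1 - S3 - S4 - S2 - Hub: 4+17+18+17+6 = 62
Hub - S1 - S4 - S2 - S3 - Hub: 4+19+17+20+14 = 74
Hub - S1 - S4 - S3 - S2 - Hub: 4+19+18+20+6 = 67
Hub - S2 - S1 - S3 - S4 - Hub: 6+3+17+18+15 = 59
Hub - S2 - S1 - S4 - S3 - Hub: 6+3+19+18+14 = 60
Hub - S2 - S3 - S1 - S4 - Hub: 6+20+17+19+15 = 77
Hub - S2 - S4 - S1 - S3 - Hub: 6+17+19+17+14 = 73
Hub - S3 - S1 - S2 - S4 - Hub: 14+17+3+17+15 = 66
Hub - S3 - S2 - S1 - S4 - Hub: 14+20+3+19+15 = 71
The minimum is 56.
One optimal route: Hub → S1 → S2 → S4 → S3 → Hub (or its reverse).

56 km — the shortest possible round trip.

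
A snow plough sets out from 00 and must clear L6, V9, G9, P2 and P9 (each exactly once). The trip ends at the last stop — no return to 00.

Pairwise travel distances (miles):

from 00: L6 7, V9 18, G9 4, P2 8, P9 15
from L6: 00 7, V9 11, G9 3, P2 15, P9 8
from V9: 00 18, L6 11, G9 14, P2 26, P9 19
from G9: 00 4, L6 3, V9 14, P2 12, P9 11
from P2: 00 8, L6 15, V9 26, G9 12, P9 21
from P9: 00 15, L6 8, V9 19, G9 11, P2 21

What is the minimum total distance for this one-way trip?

There are 5! = 120 possible orderings.
00→L6→V9→G9→P2→P9: 7+11+14+12+21 = 65
00→L6→V9→G9→P9→P2: 7+11+14+11+21 = 64
00→L6→V9→P2→G9→P9: 7+11+26+12+11 = 67
00→L6→V9→P2→P9→G9: 7+11+26+21+11 = 76
00→L6→V9→P9→G9→P2: 7+11+19+11+12 = 60
00→L6→V9→P9→P2→G9: 7+11+19+21+12 = 70
00→L6→G9→V9→P2→P9: 7+3+14+26+21 = 71
00→L6→G9→V9→P9→P2: 7+3+14+19+21 = 64
00→L6→G9→P2→V9→P9: 7+3+12+26+19 = 67
00→L6→G9→P2→P9→V9: 7+3+12+21+19 = 62
00→L6→G9→P9→V9→P2: 7+3+11+19+26 = 66
00→L6→G9→P9→P2→V9: 7+3+11+21+26 = 68
00→L6→P2→V9→G9→P9: 7+15+26+14+11 = 73
00→L6→P2→V9→P9→G9: 7+15+26+19+11 = 78
… (106 more)
00→P2→G9→L6→P9→V9: 8+12+3+8+19 = 50  ← best
The minimum is 50.
One shortest path: 00 → P2 → G9 → L6 → P9 → V9.

Minimum one-way distance = 50 miles.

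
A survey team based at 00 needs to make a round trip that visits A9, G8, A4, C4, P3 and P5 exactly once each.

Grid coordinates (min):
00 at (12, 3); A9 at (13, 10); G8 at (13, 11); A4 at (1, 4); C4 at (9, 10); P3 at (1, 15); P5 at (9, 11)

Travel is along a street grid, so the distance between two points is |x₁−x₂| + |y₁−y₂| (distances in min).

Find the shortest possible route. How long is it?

Minimum total distance: 50 min.

00 → A9 → G8 → A4 → C4 → P3 → P5 → 00: 8+1+19+14+13+12+11 = 78
00 → A9 → G8 → A4 → C4 → P5 → P3 → 00: 8+1+19+14+1+12+23 = 78
00 → A9 → G8 → A4 → P3 → C4 → P5 → 00: 8+1+19+11+13+1+11 = 64
00 → A9 → G8 → A4 → P3 → P5 → C4 → 00: 8+1+19+11+12+1+10 = 62
00 → A9 → G8 → A4 → P5 → C4 → P3 → 00: 8+1+19+15+1+13+23 = 80
00 → A9 → G8 → A4 → P5 → P3 → C4 → 00: 8+1+19+15+12+13+10 = 78
00 → A9 → G8 → C4 → A4 → P3 → P5 → 00: 8+1+5+14+11+12+11 = 62
00 → A9 → G8 → C4 → A4 → P5 → P3 → 00: 8+1+5+14+15+12+23 = 78
… (352 more)
00 → A9 → G8 → C4 → P5 → P3 → A4 → 00: 8+1+5+1+12+11+12 = 50  ← best
The minimum is 50.
One optimal route: 00 → A9 → G8 → C4 → P5 → P3 → A4 → 00 (or its reverse).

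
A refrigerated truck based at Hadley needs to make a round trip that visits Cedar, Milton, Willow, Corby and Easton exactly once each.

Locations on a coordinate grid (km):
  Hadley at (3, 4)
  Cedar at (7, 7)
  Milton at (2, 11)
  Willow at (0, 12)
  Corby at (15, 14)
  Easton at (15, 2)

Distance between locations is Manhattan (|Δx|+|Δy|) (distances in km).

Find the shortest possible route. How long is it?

There are 60 distinct closed tours to check (reversals are equivalent).
Hadley-Cedar-Milton-Willow-Corby-Easton-Hadley: 7+9+3+17+12+14 = 62
Hadley-Cedar-Milton-Willow-Easton-Corby-Hadley: 7+9+3+25+12+22 = 78
Hadley-Cedar-Milton-Corby-Willow-Easton-Hadley: 7+9+16+17+25+14 = 88
Hadley-Cedar-Milton-Corby-Easton-Willow-Hadley: 7+9+16+12+25+11 = 80
Hadley-Cedar-Milton-Easton-Willow-Corby-Hadley: 7+9+22+25+17+22 = 102
Hadley-Cedar-Milton-Easton-Corby-Willow-Hadley: 7+9+22+12+17+11 = 78
Hadley-Cedar-Willow-Milton-Corby-Easton-Hadley: 7+12+3+16+12+14 = 64
Hadley-Cedar-Willow-Milton-Easton-Corby-Hadley: 7+12+3+22+12+22 = 78
Hadley-Cedar-Willow-Corby-Milton-Easton-Hadley: 7+12+17+16+22+14 = 88
Hadley-Cedar-Willow-Corby-Easton-Milton-Hadley: 7+12+17+12+22+8 = 78
Hadley-Cedar-Willow-Easton-Milton-Corby-Hadley: 7+12+25+22+16+22 = 104
Hadley-Cedar-Willow-Easton-Corby-Milton-Hadley: 7+12+25+12+16+8 = 80
Hadley-Cedar-Corby-Milton-Willow-Easton-Hadley: 7+15+16+3+25+14 = 80
Hadley-Cedar-Corby-Milton-Easton-Willow-Hadley: 7+15+16+22+25+11 = 96
… (46 more)
Hadley-Cedar-Easton-Corby-Willow-Milton-Hadley: 7+13+12+17+3+8 = 60  ← best
The minimum is 60.
One optimal route: Hadley → Cedar → Easton → Corby → Willow → Milton → Hadley (or its reverse).

Minimum total distance: 60 km.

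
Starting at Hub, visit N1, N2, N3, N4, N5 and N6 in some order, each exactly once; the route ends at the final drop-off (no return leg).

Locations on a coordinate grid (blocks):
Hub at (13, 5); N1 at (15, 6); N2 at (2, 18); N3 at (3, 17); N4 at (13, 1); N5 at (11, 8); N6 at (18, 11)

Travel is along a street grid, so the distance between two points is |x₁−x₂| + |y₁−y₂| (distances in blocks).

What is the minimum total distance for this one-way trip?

There are 6! = 720 possible orderings.
Hub - N1 - N2 - N3 - N4 - N5 - N6: 3+25+2+26+9+10 = 75
Hub - N1 - N2 - N3 - N4 - N6 - N5: 3+25+2+26+15+10 = 81
Hub - N1 - N2 - N3 - N5 - N4 - N6: 3+25+2+17+9+15 = 71
Hub - N1 - N2 - N3 - N5 - N6 - N4: 3+25+2+17+10+15 = 72
Hub - N1 - N2 - N3 - N6 - N4 - N5: 3+25+2+21+15+9 = 75
Hub - N1 - N2 - N3 - N6 - N5 - N4: 3+25+2+21+10+9 = 70
Hub - N1 - N2 - N4 - N3 - N5 - N6: 3+25+28+26+17+10 = 109
Hub - N1 - N2 - N4 - N3 - N6 - N5: 3+25+28+26+21+10 = 113
… (712 more)
Hub - N4 - N1 - N6 - N5 - N3 - N2: 4+7+8+10+17+2 = 48  ← best
The minimum is 48.
One shortest path: Hub → N4 → N1 → N6 → N5 → N3 → N2.

Shortest open route: 48 blocks.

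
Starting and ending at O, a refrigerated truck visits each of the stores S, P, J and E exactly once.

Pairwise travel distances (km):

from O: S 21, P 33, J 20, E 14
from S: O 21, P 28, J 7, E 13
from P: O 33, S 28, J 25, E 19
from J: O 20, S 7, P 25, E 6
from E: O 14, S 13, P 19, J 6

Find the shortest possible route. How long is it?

86 km — the shortest possible round trip.

O - S - P - J - E - O: 21+28+25+6+14 = 94
O - S - P - E - J - O: 21+28+19+6+20 = 94
O - S - J - P - E - O: 21+7+25+19+14 = 86
O - S - J - E - P - O: 21+7+6+19+33 = 86
O - S - E - P - J - O: 21+13+19+25+20 = 98
O - S - E - J - P - O: 21+13+6+25+33 = 98
O - P - S - J - E - O: 33+28+7+6+14 = 88
O - P - S - E - J - O: 33+28+13+6+20 = 100
O - P - J - S - E - O: 33+25+7+13+14 = 92
O - P - E - S - J - O: 33+19+13+7+20 = 92
O - J - S - P - E - O: 20+7+28+19+14 = 88
O - J - P - S - E - O: 20+25+28+13+14 = 100
The minimum is 86.
One optimal route: O → S → J → P → E → O (or its reverse).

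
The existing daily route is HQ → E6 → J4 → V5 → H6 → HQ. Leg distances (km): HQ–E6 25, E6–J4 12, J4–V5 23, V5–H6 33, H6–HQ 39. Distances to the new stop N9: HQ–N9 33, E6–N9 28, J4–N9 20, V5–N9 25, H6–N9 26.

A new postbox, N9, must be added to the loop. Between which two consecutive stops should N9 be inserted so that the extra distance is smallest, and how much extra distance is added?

Insertion cost between consecutive stops i–j is d(i,N9) + d(N9,j) − d(i,j):
  between HQ and E6: 33 + 28 − 25 = 36
  between E6 and J4: 28 + 20 − 12 = 36
  between J4 and V5: 20 + 25 − 23 = 22
  between V5 and H6: 25 + 26 − 33 = 18
  between H6 and HQ: 26 + 33 − 39 = 20
Cheapest insertion is between V5 and H6, adding 18.
New total = 132 + 18 = 150.

+18 km — insert N9 between V5 and H6.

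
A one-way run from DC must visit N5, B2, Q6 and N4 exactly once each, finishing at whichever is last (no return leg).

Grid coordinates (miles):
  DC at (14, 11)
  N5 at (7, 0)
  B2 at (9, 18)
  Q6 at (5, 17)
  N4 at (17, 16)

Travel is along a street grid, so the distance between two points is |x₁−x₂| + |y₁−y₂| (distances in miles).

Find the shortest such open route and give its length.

Shortest open route: 42 miles.

There are 4! = 24 possible orderings.
DC → N5 → B2 → Q6 → N4: 18+20+5+13 = 56
DC → N5 → B2 → N4 → Q6: 18+20+10+13 = 61
DC → N5 → Q6 → B2 → N4: 18+19+5+10 = 52
DC → N5 → Q6 → N4 → B2: 18+19+13+10 = 60
DC → N5 → N4 → B2 → Q6: 18+26+10+5 = 59
DC → N5 → N4 → Q6 → B2: 18+26+13+5 = 62
DC → B2 → N5 → Q6 → N4: 12+20+19+13 = 64
DC → B2 → N5 → N4 → Q6: 12+20+26+13 = 71
DC → B2 → Q6 → N5 → N4: 12+5+19+26 = 62
DC → B2 → Q6 → N4 → N5: 12+5+13+26 = 56
DC → B2 → N4 → N5 → Q6: 12+10+26+19 = 67
DC → B2 → N4 → Q6 → N5: 12+10+13+19 = 54
DC → Q6 → N5 → B2 → N4: 15+19+20+10 = 64
DC → Q6 → N5 → N4 → B2: 15+19+26+10 = 70
… (10 more)
DC → N4 → B2 → Q6 → N5: 8+10+5+19 = 42  ← best
The minimum is 42.
One shortest path: DC → N4 → B2 → Q6 → N5.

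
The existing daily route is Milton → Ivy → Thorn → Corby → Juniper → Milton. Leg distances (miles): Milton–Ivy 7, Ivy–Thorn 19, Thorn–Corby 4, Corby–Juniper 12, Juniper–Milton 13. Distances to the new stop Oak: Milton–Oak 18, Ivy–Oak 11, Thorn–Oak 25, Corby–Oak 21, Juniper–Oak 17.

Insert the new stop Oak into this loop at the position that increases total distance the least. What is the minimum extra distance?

Minimum extra distance: 17 miles, inserting Oak between Ivy and Thorn.

Insertion cost between consecutive stops i–j is d(i,Oak) + d(Oak,j) − d(i,j):
  between Milton and Ivy: 18 + 11 − 7 = 22
  between Ivy and Thorn: 11 + 25 − 19 = 17
  between Thorn and Corby: 25 + 21 − 4 = 42
  between Corby and Juniper: 21 + 17 − 12 = 26
  between Juniper and Milton: 17 + 18 − 13 = 22
Cheapest insertion is between Ivy and Thorn, adding 17.
New total = 55 + 17 = 72.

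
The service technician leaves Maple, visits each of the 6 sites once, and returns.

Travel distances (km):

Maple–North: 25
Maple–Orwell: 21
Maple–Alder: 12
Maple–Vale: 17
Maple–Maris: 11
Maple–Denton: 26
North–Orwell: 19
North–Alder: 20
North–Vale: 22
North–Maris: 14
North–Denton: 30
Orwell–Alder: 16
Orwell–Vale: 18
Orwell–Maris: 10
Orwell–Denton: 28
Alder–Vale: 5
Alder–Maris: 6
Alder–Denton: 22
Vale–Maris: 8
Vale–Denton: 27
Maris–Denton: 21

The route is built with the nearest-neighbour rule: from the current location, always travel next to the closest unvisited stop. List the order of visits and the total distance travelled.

Nearest-neighbour total = 115 km; route Maple → Maris → Alder → Vale → Orwell → North → Denton → Maple.

From Maple: distances to unvisited — Maris=11, Alder=12, Vale=17, Orwell=21, North=25, Denton=26. Nearest is Maris (11).
From Maris: distances to unvisited — Alder=6, Vale=8, Orwell=10, North=14, Denton=21. Nearest is Alder (6).
From Alder: distances to unvisited — Vale=5, Orwell=16, North=20, Denton=22. Nearest is Vale (5).
From Vale: distances to unvisited — Orwell=18, North=22, Denton=27. Nearest is Orwell (18).
From Orwell: distances to unvisited — North=19, Denton=28. Nearest is North (19).
From North: distances to unvisited — Denton=30. Nearest is Denton (30).
Return Denton→Maple: 26.
Total = 11 + 6 + 5 + 18 + 19 + 30 + 26 = 115.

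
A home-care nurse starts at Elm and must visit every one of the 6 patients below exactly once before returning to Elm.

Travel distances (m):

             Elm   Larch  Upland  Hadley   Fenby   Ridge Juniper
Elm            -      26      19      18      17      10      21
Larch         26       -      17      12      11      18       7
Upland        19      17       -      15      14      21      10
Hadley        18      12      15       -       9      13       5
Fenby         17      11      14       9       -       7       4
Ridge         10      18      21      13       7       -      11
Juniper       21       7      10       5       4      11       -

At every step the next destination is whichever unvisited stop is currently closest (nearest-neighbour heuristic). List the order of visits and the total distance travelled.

Elm → [Ridge:10 / Fenby:17 / Hadley:18 / Upland:19 / Juniper:21 / Larch:26] → Ridge (10)
Ridge → [Fenby:7 / Juniper:11 / Hadley:13 / Larch:18 / Upland:21] → Fenby (7)
Fenby → [Juniper:4 / Hadley:9 / Larch:11 / Upland:14] → Juniper (4)
Juniper → [Hadley:5 / Larch:7 / Upland:10] → Hadley (5)
Hadley → [Larch:12 / Upland:15] → Larch (12)
Larch → [Upland:17] → Upland (17)
Return Upland→Elm: 19.
Total = 10 + 7 + 4 + 5 + 12 + 17 + 19 = 74.

Total distance 74 m via the nearest-neighbour route Elm → Ridge → Fenby → Juniper → Hadley → Larch → Upland → Elm.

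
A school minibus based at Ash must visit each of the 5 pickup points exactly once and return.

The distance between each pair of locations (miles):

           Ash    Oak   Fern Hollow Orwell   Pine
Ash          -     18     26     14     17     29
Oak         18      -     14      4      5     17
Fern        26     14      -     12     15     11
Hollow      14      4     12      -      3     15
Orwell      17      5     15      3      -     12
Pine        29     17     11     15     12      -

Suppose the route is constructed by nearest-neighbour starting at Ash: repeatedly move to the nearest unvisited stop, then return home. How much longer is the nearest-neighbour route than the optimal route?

From Ash: Hollow=14, Orwell=17, Oak=18, Fern=26, Pine=29 → choose Hollow (14).
From Hollow: Orwell=3, Oak=4, Fern=12, Pine=15 → choose Orwell (3).
From Orwell: Oak=5, Pine=12, Fern=15 → choose Oak (5).
From Oak: Fern=14, Pine=17 → choose Fern (14).
From Fern: Pine=11 → choose Pine (11).
NN route Ash → Hollow → Orwell → Oak → Fern → Pine → Ash costs 76.
Optimal: Ash → Oak → Fern → Pine → Orwell → Hollow → Ash costs 72 (by enumerating all 60 distinct tours).
Excess = 76 − 72 = 4.

The nearest-neighbour route is 4 miles longer than optimal.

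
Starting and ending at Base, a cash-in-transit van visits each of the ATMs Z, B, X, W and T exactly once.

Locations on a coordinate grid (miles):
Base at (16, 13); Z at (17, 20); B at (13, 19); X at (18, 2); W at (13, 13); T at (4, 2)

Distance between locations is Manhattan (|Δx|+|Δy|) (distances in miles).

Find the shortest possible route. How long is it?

Base → Z → B → X → W → T → Base: 8+5+22+16+20+23 = 94
Base → Z → B → X → T → W → Base: 8+5+22+14+20+3 = 72
Base → Z → B → W → X → T → Base: 8+5+6+16+14+23 = 72
Base → Z → B → W → T → X → Base: 8+5+6+20+14+13 = 66
Base → Z → B → T → X → W → Base: 8+5+26+14+16+3 = 72
Base → Z → B → T → W → X → Base: 8+5+26+20+16+13 = 88
Base → Z → X → B → W → T → Base: 8+19+22+6+20+23 = 98
Base → Z → X → B → T → W → Base: 8+19+22+26+20+3 = 98
Base → Z → X → W → B → T → Base: 8+19+16+6+26+23 = 98
Base → Z → X → W → T → B → Base: 8+19+16+20+26+9 = 98
Base → Z → X → T → B → W → Base: 8+19+14+26+6+3 = 76
Base → Z → X → T → W → B → Base: 8+19+14+20+6+9 = 76
Base → Z → W → B → X → T → Base: 8+11+6+22+14+23 = 84
Base → Z → W → B → T → X → Base: 8+11+6+26+14+13 = 78
… (46 more)
The minimum is 66.
One optimal route: Base → Z → B → W → T → X → Base (or its reverse).

66 miles — the shortest possible round trip.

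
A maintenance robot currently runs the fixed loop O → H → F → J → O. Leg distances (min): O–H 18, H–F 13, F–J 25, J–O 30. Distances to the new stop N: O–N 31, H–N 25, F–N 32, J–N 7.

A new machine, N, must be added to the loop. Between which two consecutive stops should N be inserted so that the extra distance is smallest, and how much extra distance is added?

Adding 8 min by placing N on the J–O leg.

Insertion cost between consecutive stops i–j is d(i,N) + d(N,j) − d(i,j):
  between O and H: 31 + 25 − 18 = 38
  between H and F: 25 + 32 − 13 = 44
  between F and J: 32 + 7 − 25 = 14
  between J and O: 7 + 31 − 30 = 8
Cheapest insertion is between J and O, adding 8.
New total = 86 + 8 = 94.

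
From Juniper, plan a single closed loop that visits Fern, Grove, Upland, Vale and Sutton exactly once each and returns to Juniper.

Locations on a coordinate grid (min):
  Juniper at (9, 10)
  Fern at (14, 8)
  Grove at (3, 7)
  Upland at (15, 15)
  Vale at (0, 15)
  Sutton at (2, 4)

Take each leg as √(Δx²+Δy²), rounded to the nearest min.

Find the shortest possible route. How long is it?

Minimum total distance: 48 min.

With 5 stops there are 5!/2 = 60 distinct round trips (a route and its reverse cost the same).
Juniper-Fern-Grove-Upland-Vale-Sutton-Juniper: 5+11+14+15+11+9 = 65
Juniper-Fern-Grove-Upland-Sutton-Vale-Juniper: 5+11+14+17+11+10 = 68
Juniper-Fern-Grove-Vale-Upland-Sutton-Juniper: 5+11+9+15+17+9 = 66
Juniper-Fern-Grove-Vale-Sutton-Upland-Juniper: 5+11+9+11+17+8 = 61
Juniper-Fern-Grove-Sutton-Upland-Vale-Juniper: 5+11+3+17+15+10 = 61
Juniper-Fern-Grove-Sutton-Vale-Upland-Juniper: 5+11+3+11+15+8 = 53
Juniper-Fern-Upland-Grove-Vale-Sutton-Juniper: 5+7+14+9+11+9 = 55
Juniper-Fern-Upland-Grove-Sutton-Vale-Juniper: 5+7+14+3+11+10 = 50
Juniper-Fern-Upland-Vale-Grove-Sutton-Juniper: 5+7+15+9+3+9 = 48
Juniper-Fern-Upland-Vale-Sutton-Grove-Juniper: 5+7+15+11+3+7 = 48
Juniper-Fern-Upland-Sutton-Grove-Vale-Juniper: 5+7+17+3+9+10 = 51
Juniper-Fern-Upland-Sutton-Vale-Grove-Juniper: 5+7+17+11+9+7 = 56
Juniper-Fern-Vale-Grove-Upland-Sutton-Juniper: 5+16+9+14+17+9 = 70
Juniper-Fern-Vale-Grove-Sutton-Upland-Juniper: 5+16+9+3+17+8 = 58
… (46 more)
The minimum is 48.
One optimal route: Juniper → Fern → Upland → Vale → Grove → Sutton → Juniper (or its reverse).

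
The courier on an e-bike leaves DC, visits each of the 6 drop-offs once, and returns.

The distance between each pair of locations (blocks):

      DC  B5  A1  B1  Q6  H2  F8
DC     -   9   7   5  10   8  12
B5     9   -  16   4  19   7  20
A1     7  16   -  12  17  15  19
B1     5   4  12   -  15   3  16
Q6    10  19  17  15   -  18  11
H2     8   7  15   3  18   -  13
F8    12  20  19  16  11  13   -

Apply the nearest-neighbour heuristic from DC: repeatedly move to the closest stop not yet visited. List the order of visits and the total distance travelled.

At DC the remaining stops are B1 5, A1 7, H2 8, B5 9, Q6 10, F8 12; go to B1.
At B1 the remaining stops are H2 3, B5 4, A1 12, Q6 15, F8 16; go to H2.
At H2 the remaining stops are B5 7, F8 13, A1 15, Q6 18; go to B5.
At B5 the remaining stops are A1 16, Q6 19, F8 20; go to A1.
At A1 the remaining stops are Q6 17, F8 19; go to Q6.
At Q6 the remaining stops are F8 11; go to F8.
Return F8→DC: 12.
Total = 5 + 3 + 7 + 16 + 17 + 11 + 12 = 71.

71 blocks along DC → B1 → H2 → B5 → A1 → Q6 → F8 → DC.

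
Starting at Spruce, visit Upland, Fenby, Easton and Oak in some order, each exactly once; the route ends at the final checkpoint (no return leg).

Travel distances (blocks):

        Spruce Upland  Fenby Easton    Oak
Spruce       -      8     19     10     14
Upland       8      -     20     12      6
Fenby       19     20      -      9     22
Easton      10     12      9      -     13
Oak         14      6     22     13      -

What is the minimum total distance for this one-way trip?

Shortest open route: 36 blocks.

There are 4! = 24 possible orderings.
Spruce → Upland → Fenby → Easton → Oak: 8+20+9+13 = 50
Spruce → Upland → Fenby → Oak → Easton: 8+20+22+13 = 63
Spruce → Upland → Easton → Fenby → Oak: 8+12+9+22 = 51
Spruce → Upland → Easton → Oak → Fenby: 8+12+13+22 = 55
Spruce → Upland → Oak → Fenby → Easton: 8+6+22+9 = 45
Spruce → Upland → Oak → Easton → Fenby: 8+6+13+9 = 36
Spruce → Fenby → Upland → Easton → Oak: 19+20+12+13 = 64
Spruce → Fenby → Upland → Oak → Easton: 19+20+6+13 = 58
Spruce → Fenby → Easton → Upland → Oak: 19+9+12+6 = 46
Spruce → Fenby → Easton → Oak → Upland: 19+9+13+6 = 47
Spruce → Fenby → Oak → Upland → Easton: 19+22+6+12 = 59
Spruce → Fenby → Oak → Easton → Upland: 19+22+13+12 = 66
Spruce → Easton → Upland → Fenby → Oak: 10+12+20+22 = 64
Spruce → Easton → Upland → Oak → Fenby: 10+12+6+22 = 50
… (10 more)
The minimum is 36.
One shortest path: Spruce → Upland → Oak → Easton → Fenby.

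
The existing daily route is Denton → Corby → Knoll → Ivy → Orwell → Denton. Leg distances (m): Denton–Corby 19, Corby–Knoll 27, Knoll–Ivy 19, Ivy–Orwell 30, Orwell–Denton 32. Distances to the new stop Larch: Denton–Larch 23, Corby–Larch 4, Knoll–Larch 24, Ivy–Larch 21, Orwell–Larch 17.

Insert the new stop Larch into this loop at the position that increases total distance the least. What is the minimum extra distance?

Insertion cost between consecutive stops i–j is d(i,Larch) + d(Larch,j) − d(i,j):
  between Denton and Corby: 23 + 4 − 19 = 8
  between Corby and Knoll: 4 + 24 − 27 = 1
  between Knoll and Ivy: 24 + 21 − 19 = 26
  between Ivy and Orwell: 21 + 17 − 30 = 8
  between Orwell and Denton: 17 + 23 − 32 = 8
Cheapest insertion is between Corby and Knoll, adding 1.
New total = 127 + 1 = 128.

Minimum extra distance: 1 m, inserting Larch between Corby and Knoll.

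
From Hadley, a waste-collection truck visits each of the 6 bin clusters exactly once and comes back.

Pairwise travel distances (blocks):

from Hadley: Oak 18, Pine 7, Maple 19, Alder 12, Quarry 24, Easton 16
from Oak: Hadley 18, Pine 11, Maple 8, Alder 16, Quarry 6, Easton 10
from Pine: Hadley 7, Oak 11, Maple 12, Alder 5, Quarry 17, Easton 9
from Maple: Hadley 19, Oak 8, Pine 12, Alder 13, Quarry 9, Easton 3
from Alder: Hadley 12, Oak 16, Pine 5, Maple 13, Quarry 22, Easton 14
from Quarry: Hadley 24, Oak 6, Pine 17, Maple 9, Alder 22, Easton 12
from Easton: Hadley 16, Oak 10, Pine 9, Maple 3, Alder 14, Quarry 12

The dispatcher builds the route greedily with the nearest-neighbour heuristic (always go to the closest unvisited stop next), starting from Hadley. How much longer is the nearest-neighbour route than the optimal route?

Excess over optimum: 6 blocks.

From Hadley: Pine=7, Alder=12, Easton=16, Oak=18, Maple=19, Quarry=24 → choose Pine (7).
From Pine: Alder=5, Easton=9, Oak=11, Maple=12, Quarry=17 → choose Alder (5).
From Alder: Maple=13, Easton=14, Oak=16, Quarry=22 → choose Maple (13).
From Maple: Easton=3, Oak=8, Quarry=9 → choose Easton (3).
From Easton: Oak=10, Quarry=12 → choose Oak (10).
From Oak: Quarry=6 → choose Quarry (6).
NN route Hadley → Pine → Alder → Maple → Easton → Oak → Quarry → Hadley costs 68.
Optimal: Hadley → Oak → Quarry → Maple → Easton → Pine → Alder → Hadley costs 62 (by enumerating all 360 distinct tours).
Excess = 68 − 62 = 6.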